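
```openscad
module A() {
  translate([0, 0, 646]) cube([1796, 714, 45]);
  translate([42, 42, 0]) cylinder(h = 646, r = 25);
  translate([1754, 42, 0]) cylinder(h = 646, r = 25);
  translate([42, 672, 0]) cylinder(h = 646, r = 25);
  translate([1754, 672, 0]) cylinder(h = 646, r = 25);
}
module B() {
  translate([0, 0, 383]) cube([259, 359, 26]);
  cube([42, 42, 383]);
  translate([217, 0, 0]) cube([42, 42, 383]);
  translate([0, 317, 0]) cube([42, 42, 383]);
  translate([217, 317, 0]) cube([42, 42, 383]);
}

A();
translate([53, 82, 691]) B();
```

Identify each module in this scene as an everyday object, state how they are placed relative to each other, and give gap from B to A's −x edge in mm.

The stool's min-x is at 53; the table's min-x is 0; gap = 53 mm.

A is a table. B is a stool. The stool is on top of the table. The gap from the stool to the table's −x edge is 53 mm.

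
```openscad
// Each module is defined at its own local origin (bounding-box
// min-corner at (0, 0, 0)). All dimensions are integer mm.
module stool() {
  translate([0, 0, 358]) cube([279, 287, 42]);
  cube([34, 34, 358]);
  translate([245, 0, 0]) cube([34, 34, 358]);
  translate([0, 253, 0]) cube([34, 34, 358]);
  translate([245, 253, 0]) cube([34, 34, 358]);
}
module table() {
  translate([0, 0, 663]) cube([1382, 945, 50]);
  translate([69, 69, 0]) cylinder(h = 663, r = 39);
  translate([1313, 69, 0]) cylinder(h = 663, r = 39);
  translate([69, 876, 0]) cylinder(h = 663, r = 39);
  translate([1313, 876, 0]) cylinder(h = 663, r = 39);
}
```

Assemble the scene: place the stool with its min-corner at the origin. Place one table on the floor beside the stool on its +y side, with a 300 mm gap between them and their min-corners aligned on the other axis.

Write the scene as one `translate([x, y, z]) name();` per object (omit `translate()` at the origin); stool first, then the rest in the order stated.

stool();
translate([0, 587, 0]) table();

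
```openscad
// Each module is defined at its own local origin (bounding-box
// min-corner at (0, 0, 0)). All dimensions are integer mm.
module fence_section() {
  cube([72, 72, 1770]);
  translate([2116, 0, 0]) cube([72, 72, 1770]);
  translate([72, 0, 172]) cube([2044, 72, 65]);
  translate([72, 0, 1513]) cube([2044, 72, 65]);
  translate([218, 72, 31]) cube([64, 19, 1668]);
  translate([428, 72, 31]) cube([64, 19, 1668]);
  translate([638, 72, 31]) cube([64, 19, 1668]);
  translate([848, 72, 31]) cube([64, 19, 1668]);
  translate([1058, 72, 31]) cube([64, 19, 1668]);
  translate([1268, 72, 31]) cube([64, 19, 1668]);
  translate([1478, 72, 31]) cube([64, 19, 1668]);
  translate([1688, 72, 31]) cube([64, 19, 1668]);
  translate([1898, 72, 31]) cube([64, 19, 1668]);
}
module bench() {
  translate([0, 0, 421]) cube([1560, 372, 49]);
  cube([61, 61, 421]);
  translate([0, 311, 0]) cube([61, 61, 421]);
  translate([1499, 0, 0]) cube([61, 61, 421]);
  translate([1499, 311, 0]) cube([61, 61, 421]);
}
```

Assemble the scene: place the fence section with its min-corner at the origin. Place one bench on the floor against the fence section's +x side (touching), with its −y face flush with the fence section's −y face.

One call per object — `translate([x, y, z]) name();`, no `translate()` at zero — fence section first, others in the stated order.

fence_section();
translate([2188, 0, 0]) bench();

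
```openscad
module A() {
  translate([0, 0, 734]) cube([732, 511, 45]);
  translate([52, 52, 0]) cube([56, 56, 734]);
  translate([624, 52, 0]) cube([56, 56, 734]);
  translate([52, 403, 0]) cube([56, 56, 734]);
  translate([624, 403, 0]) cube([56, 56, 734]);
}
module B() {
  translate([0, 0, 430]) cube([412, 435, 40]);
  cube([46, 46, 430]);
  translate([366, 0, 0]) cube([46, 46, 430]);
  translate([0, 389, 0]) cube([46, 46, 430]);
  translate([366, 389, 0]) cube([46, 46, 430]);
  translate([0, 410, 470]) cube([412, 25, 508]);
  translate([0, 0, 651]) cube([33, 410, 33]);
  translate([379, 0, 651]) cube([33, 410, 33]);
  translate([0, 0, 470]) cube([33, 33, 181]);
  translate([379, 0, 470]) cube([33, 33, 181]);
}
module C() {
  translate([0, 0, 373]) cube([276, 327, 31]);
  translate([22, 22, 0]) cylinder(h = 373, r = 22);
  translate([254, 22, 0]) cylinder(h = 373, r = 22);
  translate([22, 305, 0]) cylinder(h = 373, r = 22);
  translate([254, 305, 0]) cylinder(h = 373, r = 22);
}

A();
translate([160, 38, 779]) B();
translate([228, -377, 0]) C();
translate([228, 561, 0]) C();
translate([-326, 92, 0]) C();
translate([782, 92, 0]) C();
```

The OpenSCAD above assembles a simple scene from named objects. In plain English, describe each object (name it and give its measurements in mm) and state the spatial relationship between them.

A is a table: top 732 mm (x) × 511 mm (y), 45 mm thick, upper face at z = 779 mm, on four 56×56 mm square legs, each inset 52 mm from the nearest pair of top edges, running from z = 0 to the bottom of the top.

B is a chair. The seat is a 412×435×40 mm slab with its top at z = 470 mm, on four 46×46 mm corner legs (flush with the seat edges, standing on z = 0). A flat backrest 25 mm thick, 508 mm tall, spans the full seat width and rises from the seat top along its +y edge, rear face flush with the rear of the seat. Two armrests of 33×33 mm section run along each side from the seat's front edge to the front of the backrest, top faces 214 mm above the seat top and outer faces flush with the seat's x-edges; a 33×33 mm post under the front of each armrest stands on the seat at the front corner.

C is a four-legged stool. The seat is 276×327 mm, 31 mm thick, top at z = 404 mm. It stands on four round legs, each 44 mm in diameter, from z = 0 to the seat underside, each leg's axis is inset half a diameter from the nearest pair of seat edges (so the leg's bounding box is flush with the corner).

The chair is on top of the table, centred. Four stools sit around the table at the −y, +y, −x, +x sides.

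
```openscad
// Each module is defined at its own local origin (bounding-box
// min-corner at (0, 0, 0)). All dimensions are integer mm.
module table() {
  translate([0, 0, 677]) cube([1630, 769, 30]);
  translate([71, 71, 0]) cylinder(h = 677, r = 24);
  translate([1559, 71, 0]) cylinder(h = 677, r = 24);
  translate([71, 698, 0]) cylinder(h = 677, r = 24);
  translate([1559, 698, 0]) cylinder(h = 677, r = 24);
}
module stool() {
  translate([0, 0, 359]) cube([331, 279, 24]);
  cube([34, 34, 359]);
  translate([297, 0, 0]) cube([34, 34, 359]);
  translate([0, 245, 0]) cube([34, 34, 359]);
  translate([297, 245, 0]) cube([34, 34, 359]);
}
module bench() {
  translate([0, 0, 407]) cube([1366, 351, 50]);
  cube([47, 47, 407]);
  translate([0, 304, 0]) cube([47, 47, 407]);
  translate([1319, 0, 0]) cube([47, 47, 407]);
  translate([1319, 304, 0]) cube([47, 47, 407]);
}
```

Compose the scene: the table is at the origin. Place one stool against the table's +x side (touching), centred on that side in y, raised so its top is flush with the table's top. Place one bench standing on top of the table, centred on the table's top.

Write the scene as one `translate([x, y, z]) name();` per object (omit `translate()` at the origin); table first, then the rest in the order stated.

table();
translate([1630, 245, 324]) stool();
translate([132, 209, 707]) bench();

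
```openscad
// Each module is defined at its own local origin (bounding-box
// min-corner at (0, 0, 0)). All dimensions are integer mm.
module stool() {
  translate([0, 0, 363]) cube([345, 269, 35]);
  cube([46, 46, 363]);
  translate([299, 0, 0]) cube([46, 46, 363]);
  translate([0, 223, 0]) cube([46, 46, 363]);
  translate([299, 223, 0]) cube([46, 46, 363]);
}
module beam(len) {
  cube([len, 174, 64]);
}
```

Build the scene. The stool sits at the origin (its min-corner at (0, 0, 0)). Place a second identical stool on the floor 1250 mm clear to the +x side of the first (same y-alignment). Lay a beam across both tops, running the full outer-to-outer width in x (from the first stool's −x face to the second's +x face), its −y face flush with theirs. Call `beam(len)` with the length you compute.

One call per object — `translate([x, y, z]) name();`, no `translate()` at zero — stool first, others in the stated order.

stool();
translate([1595, 0, 0]) stool();
translate([0, 0, 398]) beam(1940);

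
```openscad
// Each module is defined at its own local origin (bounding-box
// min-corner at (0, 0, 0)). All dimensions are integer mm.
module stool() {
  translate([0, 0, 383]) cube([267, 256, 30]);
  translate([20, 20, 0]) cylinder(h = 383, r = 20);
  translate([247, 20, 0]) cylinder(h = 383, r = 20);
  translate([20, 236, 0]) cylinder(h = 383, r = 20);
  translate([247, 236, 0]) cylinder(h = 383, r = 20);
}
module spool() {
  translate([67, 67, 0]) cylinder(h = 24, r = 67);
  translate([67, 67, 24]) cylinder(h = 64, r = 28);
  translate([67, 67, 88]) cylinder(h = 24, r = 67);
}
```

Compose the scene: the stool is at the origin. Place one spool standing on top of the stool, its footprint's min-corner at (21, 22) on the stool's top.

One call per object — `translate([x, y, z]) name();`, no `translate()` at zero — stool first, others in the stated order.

stool();
translate([21, 22, 413]) spool();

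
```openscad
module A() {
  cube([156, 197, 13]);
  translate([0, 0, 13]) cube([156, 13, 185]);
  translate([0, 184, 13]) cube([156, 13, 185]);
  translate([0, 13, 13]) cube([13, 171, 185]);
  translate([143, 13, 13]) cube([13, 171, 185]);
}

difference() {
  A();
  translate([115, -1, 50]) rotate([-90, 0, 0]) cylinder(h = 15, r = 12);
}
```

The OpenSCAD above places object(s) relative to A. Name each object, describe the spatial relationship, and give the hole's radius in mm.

The subtracted cylinder has r = 12 mm.

A is an open box. The open box has a circular hole through its front wall. The hole's radius is 12 mm.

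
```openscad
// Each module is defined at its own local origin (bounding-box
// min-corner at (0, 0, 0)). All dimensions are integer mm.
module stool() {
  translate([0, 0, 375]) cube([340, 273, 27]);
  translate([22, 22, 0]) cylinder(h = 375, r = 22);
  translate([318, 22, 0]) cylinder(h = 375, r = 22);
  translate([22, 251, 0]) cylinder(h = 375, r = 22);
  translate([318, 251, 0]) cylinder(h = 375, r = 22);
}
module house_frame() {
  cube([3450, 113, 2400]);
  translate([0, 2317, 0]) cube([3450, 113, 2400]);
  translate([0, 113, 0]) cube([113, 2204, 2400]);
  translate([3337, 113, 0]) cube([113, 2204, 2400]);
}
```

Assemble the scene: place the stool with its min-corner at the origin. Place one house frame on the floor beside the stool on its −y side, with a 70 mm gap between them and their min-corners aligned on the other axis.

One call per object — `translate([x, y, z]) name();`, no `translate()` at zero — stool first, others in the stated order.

stool();
translate([0, -2500, 0]) house_frame();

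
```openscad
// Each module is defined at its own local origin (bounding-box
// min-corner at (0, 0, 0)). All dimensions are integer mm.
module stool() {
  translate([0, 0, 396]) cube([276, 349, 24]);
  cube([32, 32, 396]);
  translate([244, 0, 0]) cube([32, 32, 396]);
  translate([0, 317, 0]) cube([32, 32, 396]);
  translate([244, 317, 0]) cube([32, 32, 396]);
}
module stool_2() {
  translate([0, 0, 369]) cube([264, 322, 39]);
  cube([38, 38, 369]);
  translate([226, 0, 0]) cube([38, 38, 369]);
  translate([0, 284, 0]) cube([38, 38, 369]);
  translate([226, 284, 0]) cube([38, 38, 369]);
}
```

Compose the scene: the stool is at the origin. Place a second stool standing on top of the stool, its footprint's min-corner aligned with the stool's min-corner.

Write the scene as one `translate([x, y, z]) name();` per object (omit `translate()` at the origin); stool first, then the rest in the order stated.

stool();
translate([0, 0, 420]) stool_2();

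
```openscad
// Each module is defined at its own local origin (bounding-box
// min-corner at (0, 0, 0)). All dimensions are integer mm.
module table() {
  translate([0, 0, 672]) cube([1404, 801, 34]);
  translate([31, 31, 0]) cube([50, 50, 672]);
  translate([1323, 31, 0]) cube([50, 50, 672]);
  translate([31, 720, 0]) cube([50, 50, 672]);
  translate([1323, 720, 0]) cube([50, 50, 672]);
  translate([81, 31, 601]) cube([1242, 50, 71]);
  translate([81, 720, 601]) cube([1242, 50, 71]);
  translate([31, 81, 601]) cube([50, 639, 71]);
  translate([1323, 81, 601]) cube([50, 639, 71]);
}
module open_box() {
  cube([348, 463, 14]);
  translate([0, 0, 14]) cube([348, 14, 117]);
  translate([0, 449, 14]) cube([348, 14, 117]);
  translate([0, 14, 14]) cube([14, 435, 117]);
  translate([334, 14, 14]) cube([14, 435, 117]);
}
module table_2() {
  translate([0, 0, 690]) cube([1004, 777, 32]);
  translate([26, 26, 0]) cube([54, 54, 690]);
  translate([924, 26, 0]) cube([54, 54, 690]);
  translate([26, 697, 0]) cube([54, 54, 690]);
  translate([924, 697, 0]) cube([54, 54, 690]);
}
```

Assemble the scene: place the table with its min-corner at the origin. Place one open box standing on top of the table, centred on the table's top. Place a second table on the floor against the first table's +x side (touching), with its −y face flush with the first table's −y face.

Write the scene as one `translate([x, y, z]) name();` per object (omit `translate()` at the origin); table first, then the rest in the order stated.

table();
translate([528, 169, 706]) open_box();
translate([1404, 0, 0]) table_2();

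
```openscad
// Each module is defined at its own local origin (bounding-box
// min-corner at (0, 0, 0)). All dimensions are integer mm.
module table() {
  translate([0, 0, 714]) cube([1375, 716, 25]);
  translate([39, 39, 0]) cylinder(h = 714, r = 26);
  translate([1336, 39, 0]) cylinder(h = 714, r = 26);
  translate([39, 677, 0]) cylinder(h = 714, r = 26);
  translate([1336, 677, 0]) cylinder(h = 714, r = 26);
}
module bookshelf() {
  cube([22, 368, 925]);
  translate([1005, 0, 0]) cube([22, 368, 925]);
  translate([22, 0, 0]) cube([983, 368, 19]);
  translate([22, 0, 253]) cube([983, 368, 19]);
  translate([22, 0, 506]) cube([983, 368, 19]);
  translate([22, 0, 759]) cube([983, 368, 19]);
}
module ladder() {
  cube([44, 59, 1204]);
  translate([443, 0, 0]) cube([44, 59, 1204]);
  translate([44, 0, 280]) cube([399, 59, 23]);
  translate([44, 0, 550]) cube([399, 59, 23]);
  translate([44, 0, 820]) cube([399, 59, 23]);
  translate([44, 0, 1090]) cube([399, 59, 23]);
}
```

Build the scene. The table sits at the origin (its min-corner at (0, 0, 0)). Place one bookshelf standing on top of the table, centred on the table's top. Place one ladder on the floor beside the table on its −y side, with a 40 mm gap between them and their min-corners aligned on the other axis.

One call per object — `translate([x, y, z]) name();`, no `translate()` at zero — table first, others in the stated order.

table();
translate([174, 174, 739]) bookshelf();
translate([0, -99, 0]) ladder();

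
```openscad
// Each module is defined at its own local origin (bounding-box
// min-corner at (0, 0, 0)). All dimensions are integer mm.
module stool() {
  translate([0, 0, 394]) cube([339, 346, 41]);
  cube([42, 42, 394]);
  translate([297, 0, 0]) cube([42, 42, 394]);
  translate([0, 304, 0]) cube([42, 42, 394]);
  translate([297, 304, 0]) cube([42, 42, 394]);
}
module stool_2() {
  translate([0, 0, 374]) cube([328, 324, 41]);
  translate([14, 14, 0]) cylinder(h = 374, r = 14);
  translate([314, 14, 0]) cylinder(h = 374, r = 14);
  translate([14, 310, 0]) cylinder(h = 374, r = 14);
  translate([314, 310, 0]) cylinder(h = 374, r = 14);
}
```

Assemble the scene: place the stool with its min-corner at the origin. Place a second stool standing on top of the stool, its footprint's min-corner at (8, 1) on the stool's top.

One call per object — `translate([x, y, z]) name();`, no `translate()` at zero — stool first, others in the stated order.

stool();
translate([8, 1, 435]) stool_2();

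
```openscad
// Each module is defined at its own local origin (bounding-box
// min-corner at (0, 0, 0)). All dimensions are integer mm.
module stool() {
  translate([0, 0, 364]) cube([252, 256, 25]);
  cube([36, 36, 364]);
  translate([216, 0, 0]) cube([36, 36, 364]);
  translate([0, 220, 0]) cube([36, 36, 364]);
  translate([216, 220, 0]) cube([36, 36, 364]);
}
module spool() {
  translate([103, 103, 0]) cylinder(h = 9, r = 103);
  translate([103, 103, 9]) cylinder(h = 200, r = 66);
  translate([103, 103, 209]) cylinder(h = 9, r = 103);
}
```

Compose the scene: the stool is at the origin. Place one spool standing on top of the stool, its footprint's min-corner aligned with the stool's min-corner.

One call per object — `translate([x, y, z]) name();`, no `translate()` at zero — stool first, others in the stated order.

stool();
translate([0, 0, 389]) spool();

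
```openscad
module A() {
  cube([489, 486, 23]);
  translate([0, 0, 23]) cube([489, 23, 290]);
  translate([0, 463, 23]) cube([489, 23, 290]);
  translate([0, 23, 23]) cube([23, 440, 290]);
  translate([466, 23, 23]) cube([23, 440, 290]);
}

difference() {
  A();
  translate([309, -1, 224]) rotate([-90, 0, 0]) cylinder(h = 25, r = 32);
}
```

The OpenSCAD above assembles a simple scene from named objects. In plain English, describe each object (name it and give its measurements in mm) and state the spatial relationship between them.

A is an open storage box with external size 489×486×313 mm and wall thickness 23 mm (the base is also 23 mm thick). The base covers the whole footprint; the four walls stand on the base, with the y-facing walls full-width and the x-facing walls fitting between their inner faces.

The open box has a circular hole of radius 32 mm through its front wall, centred at (x = 309, z = 224).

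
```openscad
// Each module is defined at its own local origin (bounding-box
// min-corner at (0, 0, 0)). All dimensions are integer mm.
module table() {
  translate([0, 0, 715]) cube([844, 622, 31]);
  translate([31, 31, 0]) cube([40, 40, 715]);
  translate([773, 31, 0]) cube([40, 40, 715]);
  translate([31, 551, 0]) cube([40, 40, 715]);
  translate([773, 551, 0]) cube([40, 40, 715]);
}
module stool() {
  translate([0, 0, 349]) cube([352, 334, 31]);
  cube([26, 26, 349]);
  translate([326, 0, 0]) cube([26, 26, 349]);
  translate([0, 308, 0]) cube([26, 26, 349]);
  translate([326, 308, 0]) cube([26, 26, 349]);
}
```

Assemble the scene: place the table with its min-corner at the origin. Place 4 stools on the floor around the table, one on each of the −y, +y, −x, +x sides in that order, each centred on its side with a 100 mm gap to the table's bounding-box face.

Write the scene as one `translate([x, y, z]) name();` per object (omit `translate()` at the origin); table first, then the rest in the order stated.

table();
translate([246, -434, 0]) stool();
translate([246, 722, 0]) stool();
translate([-452, 144, 0]) stool();
translate([944, 144, 0]) stool();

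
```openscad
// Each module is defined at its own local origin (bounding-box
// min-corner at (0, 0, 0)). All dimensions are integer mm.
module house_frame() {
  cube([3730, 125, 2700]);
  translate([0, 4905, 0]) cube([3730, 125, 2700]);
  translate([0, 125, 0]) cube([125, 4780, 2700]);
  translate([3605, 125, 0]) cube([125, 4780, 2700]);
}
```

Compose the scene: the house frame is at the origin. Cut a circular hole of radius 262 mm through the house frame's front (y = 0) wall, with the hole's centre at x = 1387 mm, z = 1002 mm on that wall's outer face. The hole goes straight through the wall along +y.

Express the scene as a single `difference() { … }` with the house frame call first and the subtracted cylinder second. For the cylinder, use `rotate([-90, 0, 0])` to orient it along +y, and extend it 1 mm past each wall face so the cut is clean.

difference() {
  house_frame();
  translate([1387, -1, 1002]) rotate([-90, 0, 0]) cylinder(h = 127, r = 262);
}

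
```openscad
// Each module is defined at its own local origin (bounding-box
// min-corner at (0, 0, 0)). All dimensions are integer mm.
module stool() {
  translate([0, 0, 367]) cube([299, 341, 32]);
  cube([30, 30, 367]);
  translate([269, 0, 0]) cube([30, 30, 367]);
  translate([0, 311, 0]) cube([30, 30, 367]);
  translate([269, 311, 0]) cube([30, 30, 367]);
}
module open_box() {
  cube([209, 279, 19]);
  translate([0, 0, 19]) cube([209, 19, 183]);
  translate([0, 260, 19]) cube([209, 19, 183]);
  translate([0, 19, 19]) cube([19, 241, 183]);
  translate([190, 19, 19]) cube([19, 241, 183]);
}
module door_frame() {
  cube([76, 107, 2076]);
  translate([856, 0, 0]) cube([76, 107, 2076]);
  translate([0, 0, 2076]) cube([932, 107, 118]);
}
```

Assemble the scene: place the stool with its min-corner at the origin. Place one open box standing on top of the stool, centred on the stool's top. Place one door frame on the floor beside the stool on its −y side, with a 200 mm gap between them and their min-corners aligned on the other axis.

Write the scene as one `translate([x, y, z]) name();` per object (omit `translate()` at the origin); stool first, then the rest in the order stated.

stool();
translate([45, 31, 399]) open_box();
translate([0, -307, 0]) door_frame();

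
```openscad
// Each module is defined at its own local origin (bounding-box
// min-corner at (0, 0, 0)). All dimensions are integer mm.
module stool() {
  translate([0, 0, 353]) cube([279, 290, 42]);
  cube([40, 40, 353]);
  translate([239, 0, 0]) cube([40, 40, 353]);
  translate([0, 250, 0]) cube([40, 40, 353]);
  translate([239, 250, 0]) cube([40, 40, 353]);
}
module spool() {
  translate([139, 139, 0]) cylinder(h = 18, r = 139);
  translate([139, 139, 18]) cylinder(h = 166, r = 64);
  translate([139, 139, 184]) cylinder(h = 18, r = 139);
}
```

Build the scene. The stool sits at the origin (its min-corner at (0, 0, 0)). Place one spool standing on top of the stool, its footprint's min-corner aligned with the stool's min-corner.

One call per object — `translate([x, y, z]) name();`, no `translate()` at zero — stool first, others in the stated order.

stool();
translate([0, 0, 395]) spool();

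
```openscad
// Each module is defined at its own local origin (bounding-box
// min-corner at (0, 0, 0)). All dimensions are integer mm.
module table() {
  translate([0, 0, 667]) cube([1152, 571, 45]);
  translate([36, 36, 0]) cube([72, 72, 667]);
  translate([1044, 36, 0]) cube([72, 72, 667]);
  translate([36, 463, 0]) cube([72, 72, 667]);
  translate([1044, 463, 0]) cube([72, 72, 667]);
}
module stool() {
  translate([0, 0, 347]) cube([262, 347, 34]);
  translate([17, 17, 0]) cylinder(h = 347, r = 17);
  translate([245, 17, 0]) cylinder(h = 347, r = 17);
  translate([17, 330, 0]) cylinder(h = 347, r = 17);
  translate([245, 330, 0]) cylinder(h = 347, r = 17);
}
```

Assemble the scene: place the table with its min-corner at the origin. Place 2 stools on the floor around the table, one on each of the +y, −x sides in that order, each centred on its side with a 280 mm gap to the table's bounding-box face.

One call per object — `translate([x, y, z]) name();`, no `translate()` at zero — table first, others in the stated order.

table();
translate([445, 851, 0]) stool();
translate([-542, 112, 0]) stool();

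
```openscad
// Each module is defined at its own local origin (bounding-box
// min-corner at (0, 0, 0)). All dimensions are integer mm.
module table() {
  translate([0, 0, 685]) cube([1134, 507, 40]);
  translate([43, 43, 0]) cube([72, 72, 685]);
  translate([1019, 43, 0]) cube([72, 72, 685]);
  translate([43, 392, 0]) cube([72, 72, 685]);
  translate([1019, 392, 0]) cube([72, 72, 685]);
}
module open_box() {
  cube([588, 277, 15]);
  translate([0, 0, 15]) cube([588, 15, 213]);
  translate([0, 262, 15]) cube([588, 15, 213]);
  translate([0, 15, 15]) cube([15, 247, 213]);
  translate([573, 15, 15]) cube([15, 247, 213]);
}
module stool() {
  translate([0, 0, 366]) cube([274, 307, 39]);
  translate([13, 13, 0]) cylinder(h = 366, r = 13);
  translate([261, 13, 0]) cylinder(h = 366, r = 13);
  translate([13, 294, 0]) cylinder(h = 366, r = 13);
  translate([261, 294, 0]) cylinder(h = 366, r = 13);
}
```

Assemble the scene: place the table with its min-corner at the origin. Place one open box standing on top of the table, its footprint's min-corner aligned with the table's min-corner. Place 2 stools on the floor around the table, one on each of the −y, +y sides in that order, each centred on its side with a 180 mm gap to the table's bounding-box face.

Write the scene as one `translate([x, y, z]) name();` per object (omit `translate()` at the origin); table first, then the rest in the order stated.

table();
translate([0, 0, 725]) open_box();
translate([430, -487, 0]) stool();
translate([430, 687, 0]) stool();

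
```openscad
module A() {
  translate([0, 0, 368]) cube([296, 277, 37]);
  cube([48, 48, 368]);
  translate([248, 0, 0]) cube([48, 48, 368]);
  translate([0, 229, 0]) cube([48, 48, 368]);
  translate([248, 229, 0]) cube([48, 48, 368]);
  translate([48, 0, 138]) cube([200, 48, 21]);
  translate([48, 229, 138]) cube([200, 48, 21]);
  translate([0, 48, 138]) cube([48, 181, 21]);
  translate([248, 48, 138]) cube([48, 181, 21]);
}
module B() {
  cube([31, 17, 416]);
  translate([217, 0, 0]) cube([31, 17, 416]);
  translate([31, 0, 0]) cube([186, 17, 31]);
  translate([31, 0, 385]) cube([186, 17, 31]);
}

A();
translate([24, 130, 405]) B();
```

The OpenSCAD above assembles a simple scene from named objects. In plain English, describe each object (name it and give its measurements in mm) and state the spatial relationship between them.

A is a four-legged stool. The seat is a 296×277×37 mm slab whose top surface is at z = 405 mm; four square legs, each 48×48 mm in cross-section, run from the floor (z = 0) to the underside of the seat, each flush with a corner of the seat. Four stretchers, 48 mm wide and 21 mm tall, connect adjacent legs with their undersides at z = 138 mm, each running between the inner faces of the legs it joins and aligned with the legs' outer faces on the other axis.

B is a picture frame with a 186×354 mm rectangular opening (x by z) and a uniform 31 mm border on every side. Frame depth is 17 mm along y. It is built from two vertical stiles running the full outside height and two horizontal rails spanning the gap between the stiles.

The picture frame is on top of the stool, centred.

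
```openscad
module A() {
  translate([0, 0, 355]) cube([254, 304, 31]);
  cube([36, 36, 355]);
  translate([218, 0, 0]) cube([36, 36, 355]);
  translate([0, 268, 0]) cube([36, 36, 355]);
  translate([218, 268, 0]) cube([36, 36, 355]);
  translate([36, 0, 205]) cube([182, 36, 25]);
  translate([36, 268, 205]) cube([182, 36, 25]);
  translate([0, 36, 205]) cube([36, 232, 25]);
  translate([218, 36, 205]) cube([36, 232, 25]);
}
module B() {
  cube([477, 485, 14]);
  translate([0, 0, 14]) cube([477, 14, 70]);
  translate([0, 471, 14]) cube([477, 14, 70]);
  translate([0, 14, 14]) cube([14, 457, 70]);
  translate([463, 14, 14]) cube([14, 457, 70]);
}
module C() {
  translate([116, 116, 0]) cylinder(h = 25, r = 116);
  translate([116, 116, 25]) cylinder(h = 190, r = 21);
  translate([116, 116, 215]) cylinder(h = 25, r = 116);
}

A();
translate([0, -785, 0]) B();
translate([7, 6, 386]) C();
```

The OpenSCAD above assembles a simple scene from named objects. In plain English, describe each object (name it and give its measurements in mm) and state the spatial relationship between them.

A is a four-legged stool. The seat is 254×304 mm, 31 mm thick, top at z = 386 mm. It stands on four square legs, each 36×36 mm in cross-section, from z = 0 to the seat underside, each flush with a corner of the seat. Four stretchers, 36 mm wide and 25 mm tall, connect adjacent legs with their undersides at z = 205 mm, each running between the inner faces of the legs it joins and aligned with the legs' outer faces on the other axis.

B is an open-topped rectangular box: outside dimensions 477×485×84 mm, with a uniform wall and base thickness of 14 mm. The base is a full 477×485 slab on the floor; four walls sit on top of the base. The front and back walls (the −y and +y sides) span the full width; the two side walls fit between them.

C is a spool: two coaxial disc flanges of radius 116 mm and thickness 25 mm, joined by a core cylinder of radius 21 mm and height 190 mm. The lower flange rests on z = 0 and the three cylinders share a vertical axis.

The open box is on the floor beside the stool on its −y side. The spool is on top of the stool.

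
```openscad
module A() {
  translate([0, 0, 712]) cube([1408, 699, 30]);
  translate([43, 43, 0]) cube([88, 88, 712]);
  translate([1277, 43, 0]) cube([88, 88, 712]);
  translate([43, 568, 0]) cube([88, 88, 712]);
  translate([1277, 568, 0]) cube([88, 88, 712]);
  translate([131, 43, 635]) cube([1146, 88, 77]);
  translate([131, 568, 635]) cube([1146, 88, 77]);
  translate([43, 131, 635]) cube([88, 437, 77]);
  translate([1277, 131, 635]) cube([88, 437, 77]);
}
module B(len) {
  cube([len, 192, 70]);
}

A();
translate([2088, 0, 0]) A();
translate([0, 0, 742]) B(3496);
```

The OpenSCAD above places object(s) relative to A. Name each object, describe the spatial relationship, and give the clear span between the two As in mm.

Second table starts at x = 2088; first ends at x = 1408; clear span = 2088 − 1408 = 680 mm.

A is a table. B is a beam. A beam spans the tops of two tables. The clear span between the two tables is 680 mm.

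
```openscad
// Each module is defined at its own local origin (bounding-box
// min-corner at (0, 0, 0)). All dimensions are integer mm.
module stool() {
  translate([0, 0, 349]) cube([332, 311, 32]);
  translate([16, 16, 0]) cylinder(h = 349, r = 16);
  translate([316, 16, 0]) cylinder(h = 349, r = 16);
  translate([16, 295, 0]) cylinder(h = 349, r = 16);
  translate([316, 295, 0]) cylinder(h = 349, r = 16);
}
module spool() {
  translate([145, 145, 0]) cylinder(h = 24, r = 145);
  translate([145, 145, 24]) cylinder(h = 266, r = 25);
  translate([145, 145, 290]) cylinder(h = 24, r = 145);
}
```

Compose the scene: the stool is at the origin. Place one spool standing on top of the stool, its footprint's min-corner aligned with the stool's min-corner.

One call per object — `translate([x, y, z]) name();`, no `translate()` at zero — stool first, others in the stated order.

stool();
translate([0, 0, 381]) spool();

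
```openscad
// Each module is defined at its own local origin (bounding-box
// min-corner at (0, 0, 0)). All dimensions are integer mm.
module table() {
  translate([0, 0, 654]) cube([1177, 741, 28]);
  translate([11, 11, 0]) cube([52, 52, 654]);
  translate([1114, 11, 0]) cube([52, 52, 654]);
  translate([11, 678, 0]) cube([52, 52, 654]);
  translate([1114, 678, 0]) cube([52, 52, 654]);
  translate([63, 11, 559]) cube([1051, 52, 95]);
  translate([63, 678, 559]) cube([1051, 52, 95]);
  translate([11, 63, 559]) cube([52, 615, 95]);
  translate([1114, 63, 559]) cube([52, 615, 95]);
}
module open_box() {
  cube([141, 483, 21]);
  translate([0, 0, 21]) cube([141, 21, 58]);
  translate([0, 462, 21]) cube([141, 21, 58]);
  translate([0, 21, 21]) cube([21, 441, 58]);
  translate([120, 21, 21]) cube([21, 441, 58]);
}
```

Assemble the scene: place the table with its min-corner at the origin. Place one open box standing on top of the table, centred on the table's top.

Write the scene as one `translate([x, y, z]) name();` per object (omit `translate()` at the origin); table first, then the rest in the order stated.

table();
translate([518, 129, 682]) open_box();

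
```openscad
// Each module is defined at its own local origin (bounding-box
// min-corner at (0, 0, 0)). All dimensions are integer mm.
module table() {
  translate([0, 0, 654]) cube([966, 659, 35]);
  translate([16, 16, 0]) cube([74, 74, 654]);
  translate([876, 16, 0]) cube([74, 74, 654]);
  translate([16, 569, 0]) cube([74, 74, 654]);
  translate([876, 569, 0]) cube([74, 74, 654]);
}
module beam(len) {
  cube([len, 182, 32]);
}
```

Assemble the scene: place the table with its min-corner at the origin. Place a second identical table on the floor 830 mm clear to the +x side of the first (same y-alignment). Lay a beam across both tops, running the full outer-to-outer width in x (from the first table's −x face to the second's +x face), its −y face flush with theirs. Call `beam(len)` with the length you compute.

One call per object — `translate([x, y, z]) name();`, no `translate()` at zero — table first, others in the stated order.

table();
translate([1796, 0, 0]) table();
translate([0, 0, 689]) beam(2762);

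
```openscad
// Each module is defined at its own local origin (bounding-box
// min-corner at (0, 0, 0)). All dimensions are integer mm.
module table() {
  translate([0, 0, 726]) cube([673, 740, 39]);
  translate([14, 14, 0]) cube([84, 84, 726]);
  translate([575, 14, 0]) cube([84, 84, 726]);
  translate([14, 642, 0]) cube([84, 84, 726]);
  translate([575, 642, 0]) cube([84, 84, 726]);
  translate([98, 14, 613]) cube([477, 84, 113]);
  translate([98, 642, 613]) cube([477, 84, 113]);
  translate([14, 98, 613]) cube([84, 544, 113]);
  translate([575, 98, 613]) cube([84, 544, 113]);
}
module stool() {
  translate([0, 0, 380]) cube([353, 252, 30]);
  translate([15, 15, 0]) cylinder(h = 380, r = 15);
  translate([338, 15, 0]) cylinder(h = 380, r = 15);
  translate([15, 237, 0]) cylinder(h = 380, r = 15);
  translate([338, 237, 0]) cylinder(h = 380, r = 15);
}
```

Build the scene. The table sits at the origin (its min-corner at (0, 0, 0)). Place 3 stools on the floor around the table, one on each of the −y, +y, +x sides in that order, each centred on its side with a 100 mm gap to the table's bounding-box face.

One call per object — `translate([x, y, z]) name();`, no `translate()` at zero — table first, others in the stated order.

table();
translate([160, -352, 0]) stool();
translate([160, 840, 0]) stool();
translate([773, 244, 0]) stool();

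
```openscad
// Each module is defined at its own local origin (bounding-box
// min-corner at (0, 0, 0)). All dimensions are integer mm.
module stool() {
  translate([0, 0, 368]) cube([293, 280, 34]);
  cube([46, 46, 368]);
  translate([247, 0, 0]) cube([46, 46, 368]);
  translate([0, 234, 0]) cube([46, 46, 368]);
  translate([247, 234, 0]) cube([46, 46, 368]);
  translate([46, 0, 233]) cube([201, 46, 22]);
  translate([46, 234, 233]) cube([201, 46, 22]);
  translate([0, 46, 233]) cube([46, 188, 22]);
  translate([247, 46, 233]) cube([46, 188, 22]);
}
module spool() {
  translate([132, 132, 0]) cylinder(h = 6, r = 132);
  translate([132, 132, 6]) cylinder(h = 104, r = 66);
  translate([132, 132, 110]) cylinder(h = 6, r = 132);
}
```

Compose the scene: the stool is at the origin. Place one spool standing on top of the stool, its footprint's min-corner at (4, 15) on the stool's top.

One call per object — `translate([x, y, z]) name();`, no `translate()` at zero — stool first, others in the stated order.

stool();
translate([4, 15, 402]) spool();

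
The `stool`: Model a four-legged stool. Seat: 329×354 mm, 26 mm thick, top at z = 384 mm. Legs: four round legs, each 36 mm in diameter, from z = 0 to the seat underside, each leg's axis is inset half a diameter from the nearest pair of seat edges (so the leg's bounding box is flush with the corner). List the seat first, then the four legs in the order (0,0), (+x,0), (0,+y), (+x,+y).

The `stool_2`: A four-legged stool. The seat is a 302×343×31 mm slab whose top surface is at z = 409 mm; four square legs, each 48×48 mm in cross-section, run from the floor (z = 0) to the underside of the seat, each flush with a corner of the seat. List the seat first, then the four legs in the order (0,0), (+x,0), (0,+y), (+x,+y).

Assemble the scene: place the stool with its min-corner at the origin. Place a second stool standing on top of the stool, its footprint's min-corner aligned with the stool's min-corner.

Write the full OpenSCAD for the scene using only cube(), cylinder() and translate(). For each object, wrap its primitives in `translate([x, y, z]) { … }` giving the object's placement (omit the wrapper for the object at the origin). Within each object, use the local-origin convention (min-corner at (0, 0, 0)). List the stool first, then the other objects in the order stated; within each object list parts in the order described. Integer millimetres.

translate([0, 0, 358]) cube([329, 354, 26]);
translate([18, 18, 0]) cylinder(h = 358, r = 18);
translate([311, 18, 0]) cylinder(h = 358, r = 18);
translate([18, 336, 0]) cylinder(h = 358, r = 18);
translate([311, 336, 0]) cylinder(h = 358, r = 18);
translate([0, 0, 384]) {
  translate([0, 0, 378]) cube([302, 343, 31]);
  cube([48, 48, 378]);
  translate([254, 0, 0]) cube([48, 48, 378]);
  translate([0, 295, 0]) cube([48, 48, 378]);
  translate([254, 295, 0]) cube([48, 48, 378]);
}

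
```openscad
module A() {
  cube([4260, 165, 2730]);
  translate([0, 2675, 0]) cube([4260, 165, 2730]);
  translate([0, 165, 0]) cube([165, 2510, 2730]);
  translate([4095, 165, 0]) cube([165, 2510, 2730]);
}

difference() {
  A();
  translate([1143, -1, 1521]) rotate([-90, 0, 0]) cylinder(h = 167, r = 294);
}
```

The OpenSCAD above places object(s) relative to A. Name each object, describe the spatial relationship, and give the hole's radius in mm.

A is a house frame. The house frame has a circular hole through its front wall. The hole's radius is 294 mm.

The subtracted cylinder has r = 294 mm.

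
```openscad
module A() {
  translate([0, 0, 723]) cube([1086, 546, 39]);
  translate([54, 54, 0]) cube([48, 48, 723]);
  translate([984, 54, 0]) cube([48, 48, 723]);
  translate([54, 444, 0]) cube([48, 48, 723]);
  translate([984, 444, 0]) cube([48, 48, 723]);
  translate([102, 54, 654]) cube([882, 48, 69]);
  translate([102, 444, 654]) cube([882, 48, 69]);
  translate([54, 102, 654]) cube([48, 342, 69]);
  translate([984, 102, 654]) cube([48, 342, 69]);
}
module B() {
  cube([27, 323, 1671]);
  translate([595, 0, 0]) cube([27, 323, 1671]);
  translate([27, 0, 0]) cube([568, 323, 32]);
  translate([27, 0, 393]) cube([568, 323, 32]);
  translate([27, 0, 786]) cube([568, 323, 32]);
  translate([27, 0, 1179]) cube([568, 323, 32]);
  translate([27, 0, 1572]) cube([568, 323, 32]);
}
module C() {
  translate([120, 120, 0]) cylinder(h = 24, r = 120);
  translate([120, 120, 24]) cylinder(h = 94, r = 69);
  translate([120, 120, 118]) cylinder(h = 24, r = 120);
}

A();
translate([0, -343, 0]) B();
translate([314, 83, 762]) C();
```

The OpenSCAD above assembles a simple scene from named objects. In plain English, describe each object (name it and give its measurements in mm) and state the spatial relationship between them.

A is a rectangular dining table. The top is 1086×546×39 mm with its upper surface at z = 762 mm. It stands on four 48×48 mm square legs, each inset 54 mm from the nearest pair of top edges, running from the floor to the underside of the top. Four apron rails, 48 mm thick and 69 mm tall, run between adjacent legs with their top edges flush with the underside of the top and their outer faces flush with the legs' outer faces.

B is an open bookshelf. Two side panels, each 27 mm thick, 323 mm deep and 1671 mm tall, stand 622 mm apart (outside-to-outside). Between them sit 5 shelves, each 32 mm thick and 323 mm deep, spanning the full gap between the sides. The bottom shelf rests on the floor (its underside at z = 0) and the clear gap between one shelf's top and the next shelf's underside is 361 mm.

C is a spool: two coaxial disc flanges of radius 120 mm and thickness 24 mm, joined by a core cylinder of radius 69 mm and height 94 mm. The lower flange rests on z = 0 and the three cylinders share a vertical axis.

The bookshelf is on the floor beside the table on its −y side. The spool is on top of the table.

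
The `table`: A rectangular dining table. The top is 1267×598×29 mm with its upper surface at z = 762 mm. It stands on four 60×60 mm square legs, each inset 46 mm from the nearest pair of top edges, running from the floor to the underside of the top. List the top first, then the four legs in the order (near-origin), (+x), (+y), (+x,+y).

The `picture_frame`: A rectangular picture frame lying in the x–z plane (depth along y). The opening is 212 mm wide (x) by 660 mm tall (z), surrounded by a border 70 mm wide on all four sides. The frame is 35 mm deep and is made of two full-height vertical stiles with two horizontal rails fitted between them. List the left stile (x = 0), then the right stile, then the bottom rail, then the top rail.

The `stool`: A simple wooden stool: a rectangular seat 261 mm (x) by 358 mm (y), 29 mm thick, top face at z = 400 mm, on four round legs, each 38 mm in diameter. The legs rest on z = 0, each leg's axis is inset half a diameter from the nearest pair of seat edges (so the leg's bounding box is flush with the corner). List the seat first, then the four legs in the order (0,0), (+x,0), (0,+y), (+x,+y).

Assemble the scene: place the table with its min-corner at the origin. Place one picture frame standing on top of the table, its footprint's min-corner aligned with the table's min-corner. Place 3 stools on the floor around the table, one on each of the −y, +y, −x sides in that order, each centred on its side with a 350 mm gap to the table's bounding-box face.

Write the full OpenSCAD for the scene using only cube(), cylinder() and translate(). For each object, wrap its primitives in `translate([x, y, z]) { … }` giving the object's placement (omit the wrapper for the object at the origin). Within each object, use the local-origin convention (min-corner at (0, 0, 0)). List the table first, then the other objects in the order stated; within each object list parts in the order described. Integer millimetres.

translate([0, 0, 733]) cube([1267, 598, 29]);
translate([46, 46, 0]) cube([60, 60, 733]);
translate([1161, 46, 0]) cube([60, 60, 733]);
translate([46, 492, 0]) cube([60, 60, 733]);
translate([1161, 492, 0]) cube([60, 60, 733]);
translate([0, 0, 762]) {
  cube([70, 35, 800]);
  translate([282, 0, 0]) cube([70, 35, 800]);
  translate([70, 0, 0]) cube([212, 35, 70]);
  translate([70, 0, 730]) cube([212, 35, 70]);
}
translate([503, -708, 0]) {
  translate([0, 0, 371]) cube([261, 358, 29]);
  translate([19, 19, 0]) cylinder(h = 371, r = 19);
  translate([242, 19, 0]) cylinder(h = 371, r = 19);
  translate([19, 339, 0]) cylinder(h = 371, r = 19);
  translate([242, 339, 0]) cylinder(h = 371, r = 19);
}
translate([503, 948, 0]) {
  translate([0, 0, 371]) cube([261, 358, 29]);
  translate([19, 19, 0]) cylinder(h = 371, r = 19);
  translate([242, 19, 0]) cylinder(h = 371, r = 19);
  translate([19, 339, 0]) cylinder(h = 371, r = 19);
  translate([242, 339, 0]) cylinder(h = 371, r = 19);
}
translate([-611, 120, 0]) {
  translate([0, 0, 371]) cube([261, 358, 29]);
  translate([19, 19, 0]) cylinder(h = 371, r = 19);
  translate([242, 19, 0]) cylinder(h = 371, r = 19);
  translate([19, 339, 0]) cylinder(h = 371, r = 19);
  translate([242, 339, 0]) cylinder(h = 371, r = 19);
}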